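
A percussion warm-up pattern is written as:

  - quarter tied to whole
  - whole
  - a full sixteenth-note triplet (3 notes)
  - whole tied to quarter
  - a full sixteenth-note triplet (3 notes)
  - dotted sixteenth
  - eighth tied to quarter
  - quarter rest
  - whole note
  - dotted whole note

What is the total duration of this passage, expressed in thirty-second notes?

Convert each value to thirty-second notes: quarter tied to whole (quarter + whole) = 40; whole = 32; a full sixteenth-note triplet (3 notes) (three triplet sixteenths span one eighth) = 4; whole tied to quarter (whole + quarter) = 40; a full sixteenth-note triplet (3 notes) (three triplet sixteenths span one eighth) = 4; dotted sixteenth = 3; eighth tied to quarter (eighth + quarter) = 12; quarter rest = 8; whole note = 32; dotted whole note = 48.
Altogether 40 + 32 + 4 + 40 + 4 + 3 + 12 + 8 + 32 + 48 = 223 thirty-second notes.

223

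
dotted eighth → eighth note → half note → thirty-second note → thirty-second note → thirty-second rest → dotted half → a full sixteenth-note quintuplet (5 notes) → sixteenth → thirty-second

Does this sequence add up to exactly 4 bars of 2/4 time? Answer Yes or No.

Yes

One bar of 2/4 = 16 thirty-second notes, so 4 bars = 64.
Each duration in thirty-second notes: dotted eighth = 6; eighth note = 4; half note = 16; thirty-second note = 1; thirty-second note = 1; thirty-second rest = 1; dotted half = 24; a full sixteenth-note quintuplet (5 notes) (five quintuplet sixteenths span one quarter) = 8; sixteenth = 2; thirty-second = 1.
Sum: 6 + 4 + 16 + 1 + 1 + 1 + 24 + 8 + 2 + 1 = 64.
64 equals 64, so the answer is Yes.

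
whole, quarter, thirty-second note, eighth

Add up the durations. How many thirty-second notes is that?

Working in thirty-second notes: whole = 32; quarter = 8; thirty-second note = 1; eighth = 4.
Altogether 32 + 8 + 1 + 4 = 45 thirty-second notes.

45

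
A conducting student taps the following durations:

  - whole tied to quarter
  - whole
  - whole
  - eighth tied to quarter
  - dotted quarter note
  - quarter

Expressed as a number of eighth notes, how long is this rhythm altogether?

34

Express everything in eighth notes: whole tied to quarter (whole + quarter) = 10; whole = 8; whole = 8; eighth tied to quarter (eighth + quarter) = 3; dotted quarter note = 3; quarter = 2.
Sum: 10 + 8 + 8 + 3 + 3 + 2 = 34 eighth notes.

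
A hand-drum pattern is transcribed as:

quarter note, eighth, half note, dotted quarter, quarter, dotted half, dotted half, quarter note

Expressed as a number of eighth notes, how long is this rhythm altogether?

Express everything in eighth notes: quarter note = 2; eighth = 1; half note = 4; dotted quarter = 3; quarter = 2; dotted half = 6; dotted half = 6; quarter note = 2.
Sum: 2 + 1 + 4 + 3 + 2 + 6 + 6 + 2 = 26 eighth notes.

26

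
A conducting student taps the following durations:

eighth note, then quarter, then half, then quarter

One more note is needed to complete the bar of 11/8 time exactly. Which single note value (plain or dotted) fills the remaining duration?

The bar of 11/8 = 11 eighth notes.
In eighth notes: eighth note = 1; quarter = 2; half = 4; quarter = 2.
Total: 1 + 2 + 4 + 2 = 9.
Remaining: 11 − 9 = 2 eighth notes, which is a quarter note.

quarter note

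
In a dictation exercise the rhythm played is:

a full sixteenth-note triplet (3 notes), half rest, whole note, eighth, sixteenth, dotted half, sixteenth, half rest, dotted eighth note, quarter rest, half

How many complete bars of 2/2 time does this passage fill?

4

One bar of 2/2 = 16 sixteenth notes.
Working in sixteenth notes: a full sixteenth-note triplet (3 notes) (three triplet sixteenths span one eighth) = 2; half rest = 8; whole note = 16; eighth = 2; sixteenth = 1; dotted half = 12; sixteenth = 1; half rest = 8; dotted eighth note = 3; quarter rest = 4; half = 8.
Altogether 2 + 8 + 16 + 2 + 1 + 12 + 1 + 8 + 3 + 4 + 8 = 65.
65 ÷ 16 = 4 complete bars with 1 left over.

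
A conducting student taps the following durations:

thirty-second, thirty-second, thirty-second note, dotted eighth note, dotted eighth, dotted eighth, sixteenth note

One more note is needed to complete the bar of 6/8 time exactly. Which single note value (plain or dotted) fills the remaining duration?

The bar of 6/8 = 24 thirty-second notes.
Each duration in thirty-second notes: thirty-second = 1; thirty-second = 1; thirty-second note = 1; dotted eighth note = 6; dotted eighth = 6; dotted eighth = 6; sixteenth note = 2.
Adding: 1 + 1 + 1 + 6 + 6 + 6 + 2 = 23.
Remaining: 24 − 23 = 1 thirty-second note, which is a thirty-second note.

thirty-second note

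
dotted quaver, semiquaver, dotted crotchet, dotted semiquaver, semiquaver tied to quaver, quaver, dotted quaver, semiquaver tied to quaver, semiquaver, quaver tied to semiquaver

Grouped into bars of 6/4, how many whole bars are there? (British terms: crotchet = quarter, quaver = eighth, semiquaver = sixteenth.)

1

One bar of 6/4 = 48 thirty-second notes.
Working in thirty-second notes: dotted quaver = 6; semiquaver = 2; dotted crotchet = 12; dotted semiquaver = 3; semiquaver tied to quaver (semiquaver + quaver) = 6; quaver = 4; dotted quaver = 6; semiquaver tied to quaver (semiquaver + quaver) = 6; semiquaver = 2; quaver tied to semiquaver (quaver + semiquaver) = 6.
Total: 6 + 2 + 12 + 3 + 6 + 4 + 6 + 6 + 2 + 6 = 53.
53 ÷ 48 = 1 complete bar with 5 left over.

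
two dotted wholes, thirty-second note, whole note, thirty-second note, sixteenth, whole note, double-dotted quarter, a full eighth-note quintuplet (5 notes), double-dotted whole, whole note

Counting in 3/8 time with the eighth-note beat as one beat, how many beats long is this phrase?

70.5

One eighth-note beat = 4 thirty-second notes.
Each duration in thirty-second notes: dotted whole = 48; dotted whole = 48; thirty-second note = 1; whole note = 32; thirty-second note = 1; sixteenth = 2; whole note = 32; double-dotted quarter = 14; a full eighth-note quintuplet (5 notes) (five quintuplet eighths span one half) = 16; double-dotted whole = 56; whole note = 32.
Adding: 48 + 48 + 1 + 32 + 1 + 2 + 32 + 14 + 16 + 56 + 32 = 282.
282 ÷ 4 = 70.5 beats.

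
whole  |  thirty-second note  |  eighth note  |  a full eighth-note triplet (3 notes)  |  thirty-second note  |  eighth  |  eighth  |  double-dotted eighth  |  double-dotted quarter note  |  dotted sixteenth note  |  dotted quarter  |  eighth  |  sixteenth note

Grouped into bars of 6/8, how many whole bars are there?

One bar of 6/8 = 24 thirty-second notes.
Working in thirty-second notes: whole = 32; thirty-second note = 1; eighth note = 4; a full eighth-note triplet (3 notes) (three triplet eighths span one quarter) = 8; thirty-second note = 1; eighth = 4; eighth = 4; double-dotted eighth = 7; double-dotted quarter note = 14; dotted sixteenth note = 3; dotted quarter = 12; eighth = 4; sixteenth note = 2.
Altogether 32 + 1 + 4 + 8 + 1 + 4 + 4 + 7 + 14 + 3 + 12 + 4 + 2 = 96.
96 ÷ 24 = 4 complete bars with 0 left over.

4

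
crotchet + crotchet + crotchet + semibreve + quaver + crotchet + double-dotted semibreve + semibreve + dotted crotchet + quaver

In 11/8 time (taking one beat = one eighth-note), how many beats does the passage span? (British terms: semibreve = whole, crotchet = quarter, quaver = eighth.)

43

One eighth-note beat = 2 sixteenth notes.
Working in sixteenth notes: crotchet = 4; crotchet = 4; crotchet = 4; semibreve = 16; quaver = 2; crotchet = 4; double-dotted semibreve = 28; semibreve = 16; dotted crotchet = 6; quaver = 2.
Sum: 4 + 4 + 4 + 16 + 2 + 4 + 28 + 16 + 6 + 2 = 86.
86 ÷ 2 = 43 beats.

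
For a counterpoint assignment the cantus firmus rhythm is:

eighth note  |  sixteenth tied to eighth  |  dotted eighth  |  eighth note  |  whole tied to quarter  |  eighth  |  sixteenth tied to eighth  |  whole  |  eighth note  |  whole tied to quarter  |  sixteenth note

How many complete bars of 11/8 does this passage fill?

3

One bar of 11/8 = 22 sixteenth notes.
Convert each value to sixteenth notes: eighth note = 2; sixteenth tied to eighth (sixteenth + eighth) = 3; dotted eighth = 3; eighth note = 2; whole tied to quarter (whole + quarter) = 20; eighth = 2; sixteenth tied to eighth (sixteenth + eighth) = 3; whole = 16; eighth note = 2; whole tied to quarter (whole + quarter) = 20; sixteenth note = 1.
Sum: 2 + 3 + 3 + 2 + 20 + 2 + 3 + 16 + 2 + 20 + 1 = 74.
74 ÷ 22 = 3 complete bars with 8 left over.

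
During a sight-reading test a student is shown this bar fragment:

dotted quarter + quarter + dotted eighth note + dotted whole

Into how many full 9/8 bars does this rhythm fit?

One bar of 9/8 = 18 sixteenth notes.
Convert each value to sixteenth notes: dotted quarter = 6; quarter = 4; dotted eighth note = 3; dotted whole = 24.
Adding: 6 + 4 + 3 + 24 = 37.
37 ÷ 18 = 2 complete bars with 1 left over.

2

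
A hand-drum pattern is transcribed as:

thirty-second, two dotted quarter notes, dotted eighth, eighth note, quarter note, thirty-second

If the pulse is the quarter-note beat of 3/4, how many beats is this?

One quarter-note beat = 8 thirty-second notes.
Convert each value to thirty-second notes: thirty-second = 1; dotted quarter note = 12; dotted quarter note = 12; dotted eighth = 6; eighth note = 4; quarter note = 8; thirty-second = 1.
Adding: 1 + 12 + 12 + 6 + 4 + 8 + 1 = 44.
44 ÷ 8 = 5.5 beats.

5.5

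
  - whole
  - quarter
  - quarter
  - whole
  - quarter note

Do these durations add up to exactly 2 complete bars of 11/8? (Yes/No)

One bar of 11/8 = 11 eighth notes, so 2 bars = 22.
In eighth notes: whole = 8; quarter = 2; quarter = 2; whole = 8; quarter note = 2.
Total: 8 + 2 + 2 + 8 + 2 = 22.
22 equals 22, so the answer is Yes.

Yes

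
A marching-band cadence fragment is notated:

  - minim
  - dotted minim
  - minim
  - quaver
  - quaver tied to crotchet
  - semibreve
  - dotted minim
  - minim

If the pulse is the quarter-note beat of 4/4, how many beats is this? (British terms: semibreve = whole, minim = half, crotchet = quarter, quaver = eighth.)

One quarter-note beat = 2 eighth notes.
Each duration in eighth notes: minim = 4; dotted minim = 6; minim = 4; quaver = 1; quaver tied to crotchet (quaver + crotchet) = 3; semibreve = 8; dotted minim = 6; minim = 4.
Altogether 4 + 6 + 4 + 1 + 3 + 8 + 6 + 4 = 36.
36 ÷ 2 = 18 beats.

18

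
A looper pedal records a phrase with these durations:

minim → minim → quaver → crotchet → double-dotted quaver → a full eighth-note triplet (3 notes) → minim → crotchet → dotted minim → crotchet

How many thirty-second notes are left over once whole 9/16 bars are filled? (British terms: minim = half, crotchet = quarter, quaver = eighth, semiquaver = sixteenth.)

7

One bar of 9/16 = 18 thirty-second notes.
Express everything in thirty-second notes: minim = 16; minim = 16; quaver = 4; crotchet = 8; double-dotted quaver = 7; a full eighth-note triplet (3 notes) (three triplet eighths span one quarter) = 8; minim = 16; crotchet = 8; dotted minim = 24; crotchet = 8.
Adding: 16 + 16 + 4 + 8 + 7 + 8 + 16 + 8 + 24 + 8 = 115.
115 ÷ 18 = 6 complete bars with 7 thirty-second notes remaining.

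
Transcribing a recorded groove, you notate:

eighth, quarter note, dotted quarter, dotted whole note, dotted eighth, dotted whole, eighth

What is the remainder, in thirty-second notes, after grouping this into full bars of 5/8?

One bar of 5/8 = 10 sixteenth notes.
Convert each value to sixteenth notes: eighth = 2; quarter note = 4; dotted quarter = 6; dotted whole note = 24; dotted eighth = 3; dotted whole = 24; eighth = 2.
Total: 2 + 4 + 6 + 24 + 3 + 24 + 2 = 65.
65 ÷ 10 = 6 complete bars with 5 sixteenth notes remaining = 10 thirty-second notes.

10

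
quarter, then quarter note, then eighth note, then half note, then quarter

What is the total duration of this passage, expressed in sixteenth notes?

Each duration in sixteenth notes: quarter = 4; quarter note = 4; eighth note = 2; half note = 8; quarter = 4.
Total: 4 + 4 + 2 + 8 + 4 = 22 sixteenth notes.

22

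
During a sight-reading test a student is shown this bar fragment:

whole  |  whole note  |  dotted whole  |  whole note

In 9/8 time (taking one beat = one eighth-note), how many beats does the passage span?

36

One eighth-note beat = 2 sixteenth notes.
Working in sixteenth notes: whole = 16; whole note = 16; dotted whole = 24; whole note = 16.
Total: 16 + 16 + 24 + 16 = 72.
72 ÷ 2 = 36 beats.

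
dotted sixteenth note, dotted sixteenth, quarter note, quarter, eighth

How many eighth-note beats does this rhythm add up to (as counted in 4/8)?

6.5

One eighth-note beat = 4 thirty-second notes.
Express everything in thirty-second notes: dotted sixteenth note = 3; dotted sixteenth = 3; quarter note = 8; quarter = 8; eighth = 4.
Altogether 3 + 3 + 8 + 8 + 4 = 26.
26 ÷ 4 = 6.5 beats.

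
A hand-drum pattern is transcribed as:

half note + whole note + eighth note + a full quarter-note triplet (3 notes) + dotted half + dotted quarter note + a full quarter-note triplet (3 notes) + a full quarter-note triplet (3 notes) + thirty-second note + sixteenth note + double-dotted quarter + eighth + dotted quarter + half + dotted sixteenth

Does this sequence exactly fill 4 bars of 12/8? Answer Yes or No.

No

One bar of 12/8 = 48 thirty-second notes, so 4 bars = 192.
Working in thirty-second notes: half note = 16; whole note = 32; eighth note = 4; a full quarter-note triplet (3 notes) (three triplet quarters span one half) = 16; dotted half = 24; dotted quarter note = 12; a full quarter-note triplet (3 notes) (three triplet quarters span one half) = 16; a full quarter-note triplet (3 notes) (three triplet quarters span one half) = 16; thirty-second note = 1; sixteenth note = 2; double-dotted quarter = 14; eighth = 4; dotted quarter = 12; half = 16; dotted sixteenth = 3.
Sum: 16 + 32 + 4 + 16 + 24 + 12 + 16 + 16 + 1 + 2 + 14 + 4 + 12 + 16 + 3 = 188.
188 falls short of 192, so the answer is No.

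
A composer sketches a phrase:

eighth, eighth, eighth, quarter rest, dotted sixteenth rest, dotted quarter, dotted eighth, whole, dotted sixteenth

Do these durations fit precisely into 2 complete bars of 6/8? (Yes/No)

No

One bar of 6/8 = 24 thirty-second notes, so 2 bars = 48.
In thirty-second notes: eighth = 4; eighth = 4; eighth = 4; quarter rest = 8; dotted sixteenth rest = 3; dotted quarter = 12; dotted eighth = 6; whole = 32; dotted sixteenth = 3.
Adding: 4 + 4 + 4 + 8 + 3 + 12 + 6 + 32 + 3 = 76.
76 exceeds 48, so the answer is No.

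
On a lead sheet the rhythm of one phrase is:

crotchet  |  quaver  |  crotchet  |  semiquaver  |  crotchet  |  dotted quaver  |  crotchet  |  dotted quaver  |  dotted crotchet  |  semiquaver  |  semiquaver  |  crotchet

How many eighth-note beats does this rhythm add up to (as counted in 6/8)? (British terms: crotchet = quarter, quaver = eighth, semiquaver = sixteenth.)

One eighth-note beat = 2 sixteenth notes.
In sixteenth notes: crotchet = 4; quaver = 2; crotchet = 4; semiquaver = 1; crotchet = 4; dotted quaver = 3; crotchet = 4; dotted quaver = 3; dotted crotchet = 6; semiquaver = 1; semiquaver = 1; crotchet = 4.
Adding: 4 + 2 + 4 + 1 + 4 + 3 + 4 + 3 + 6 + 1 + 1 + 4 = 37.
37 ÷ 2 = 18.5 beats.

18.5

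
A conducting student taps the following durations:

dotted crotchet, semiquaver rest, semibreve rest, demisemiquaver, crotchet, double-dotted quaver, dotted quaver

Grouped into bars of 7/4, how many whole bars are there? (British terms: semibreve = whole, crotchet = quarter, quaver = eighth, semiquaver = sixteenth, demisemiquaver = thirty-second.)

1

One bar of 7/4 = 56 thirty-second notes.
Each duration in thirty-second notes: dotted crotchet = 12; semiquaver rest = 2; semibreve rest = 32; demisemiquaver = 1; crotchet = 8; double-dotted quaver = 7; dotted quaver = 6.
Adding: 12 + 2 + 32 + 1 + 8 + 7 + 6 = 68.
68 ÷ 56 = 1 complete bar with 12 left over.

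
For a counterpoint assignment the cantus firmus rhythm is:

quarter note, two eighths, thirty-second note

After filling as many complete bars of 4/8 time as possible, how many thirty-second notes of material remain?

One bar of 4/8 = 16 thirty-second notes.
Working in thirty-second notes: quarter note = 8; eighth = 4; eighth = 4; thirty-second note = 1.
Total: 8 + 4 + 4 + 1 = 17.
17 ÷ 16 = 1 complete bar with 1 thirty-second note remaining.

1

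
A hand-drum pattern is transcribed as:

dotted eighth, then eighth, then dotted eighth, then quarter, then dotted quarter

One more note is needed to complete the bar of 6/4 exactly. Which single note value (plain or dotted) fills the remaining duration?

dotted quarter note

The bar of 6/4 = 24 sixteenth notes.
In sixteenth notes: dotted eighth = 3; eighth = 2; dotted eighth = 3; quarter = 4; dotted quarter = 6.
Altogether 3 + 2 + 3 + 4 + 6 = 18.
Remaining: 24 − 18 = 6 sixteenth notes, which is a dotted quarter note.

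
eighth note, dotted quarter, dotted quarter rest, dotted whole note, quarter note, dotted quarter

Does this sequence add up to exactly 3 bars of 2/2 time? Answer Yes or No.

Yes

One bar of 2/2 = 8 eighth notes, so 3 bars = 24.
Each duration in eighth notes: eighth note = 1; dotted quarter = 3; dotted quarter rest = 3; dotted whole note = 12; quarter note = 2; dotted quarter = 3.
Total: 1 + 3 + 3 + 12 + 2 + 3 = 24.
24 equals 24, so the answer is Yes.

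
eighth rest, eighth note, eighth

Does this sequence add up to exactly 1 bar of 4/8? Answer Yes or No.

No

One bar of 4/8 = 4 eighth notes.
Working in eighth notes: eighth rest = 1; eighth note = 1; eighth = 1.
Total: 1 + 1 + 1 = 3.
3 falls short of 4, so the answer is No.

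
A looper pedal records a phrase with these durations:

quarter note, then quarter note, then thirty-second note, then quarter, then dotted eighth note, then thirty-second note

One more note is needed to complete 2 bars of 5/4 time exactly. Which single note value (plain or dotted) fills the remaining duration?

2 bars of 5/4 = 80 thirty-second notes.
Each duration in thirty-second notes: quarter note = 8; quarter note = 8; thirty-second note = 1; quarter = 8; dotted eighth note = 6; thirty-second note = 1.
Sum: 8 + 8 + 1 + 8 + 6 + 1 = 32.
Remaining: 80 − 32 = 48 thirty-second notes, which is a dotted whole note.

dotted whole note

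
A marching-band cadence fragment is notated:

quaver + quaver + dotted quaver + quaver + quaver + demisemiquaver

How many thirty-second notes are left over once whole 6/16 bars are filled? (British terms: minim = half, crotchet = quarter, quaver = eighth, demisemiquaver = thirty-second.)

11

One bar of 6/16 = 12 thirty-second notes.
Convert each value to thirty-second notes: quaver = 4; quaver = 4; dotted quaver = 6; quaver = 4; quaver = 4; demisemiquaver = 1.
Altogether 4 + 4 + 6 + 4 + 4 + 1 = 23.
23 ÷ 12 = 1 complete bar with 11 thirty-second notes remaining.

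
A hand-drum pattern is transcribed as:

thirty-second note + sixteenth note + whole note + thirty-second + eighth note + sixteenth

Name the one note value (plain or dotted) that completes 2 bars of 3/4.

2 bars of 3/4 = 48 thirty-second notes.
Each duration in thirty-second notes: thirty-second note = 1; sixteenth note = 2; whole note = 32; thirty-second = 1; eighth note = 4; sixteenth = 2.
Sum: 1 + 2 + 32 + 1 + 4 + 2 = 42.
Remaining: 48 − 42 = 6 thirty-second notes, which is a dotted eighth note.

dotted eighth note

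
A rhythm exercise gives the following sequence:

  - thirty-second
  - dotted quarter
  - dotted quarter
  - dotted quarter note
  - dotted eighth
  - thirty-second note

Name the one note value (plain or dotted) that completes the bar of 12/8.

The bar of 12/8 = 48 thirty-second notes.
Convert each value to thirty-second notes: thirty-second = 1; dotted quarter = 12; dotted quarter = 12; dotted quarter note = 12; dotted eighth = 6; thirty-second note = 1.
Total: 1 + 12 + 12 + 12 + 6 + 1 = 44.
Remaining: 48 − 44 = 4 thirty-second notes, which is a eighth note.

eighth note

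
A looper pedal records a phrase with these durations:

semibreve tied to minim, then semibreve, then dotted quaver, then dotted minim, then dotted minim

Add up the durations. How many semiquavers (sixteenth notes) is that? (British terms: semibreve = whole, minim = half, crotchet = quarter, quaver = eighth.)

In sixteenth notes: semibreve tied to minim (semibreve + minim) = 24; semibreve = 16; dotted quaver = 3; dotted minim = 12; dotted minim = 12.
Adding: 24 + 16 + 3 + 12 + 12 = 67 sixteenth notes.

67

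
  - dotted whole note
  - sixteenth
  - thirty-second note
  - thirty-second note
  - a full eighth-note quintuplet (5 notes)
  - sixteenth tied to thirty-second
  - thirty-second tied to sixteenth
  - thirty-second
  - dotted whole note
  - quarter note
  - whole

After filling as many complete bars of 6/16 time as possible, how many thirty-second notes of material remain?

One bar of 6/16 = 12 thirty-second notes.
Each duration in thirty-second notes: dotted whole note = 48; sixteenth = 2; thirty-second note = 1; thirty-second note = 1; a full eighth-note quintuplet (5 notes) (five quintuplet eighths span one half) = 16; sixteenth tied to thirty-second (sixteenth + thirty-second) = 3; thirty-second tied to sixteenth (thirty-second + sixteenth) = 3; thirty-second = 1; dotted whole note = 48; quarter note = 8; whole = 32.
Altogether 48 + 2 + 1 + 1 + 16 + 3 + 3 + 1 + 48 + 8 + 32 = 163.
163 ÷ 12 = 13 complete bars with 7 thirty-second notes remaining.

7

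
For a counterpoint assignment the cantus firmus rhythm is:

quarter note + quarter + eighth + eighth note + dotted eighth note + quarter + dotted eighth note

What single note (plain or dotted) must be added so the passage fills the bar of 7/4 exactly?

dotted quarter note

The bar of 7/4 = 28 sixteenth notes.
Convert each value to sixteenth notes: quarter note = 4; quarter = 4; eighth = 2; eighth note = 2; dotted eighth note = 3; quarter = 4; dotted eighth note = 3.
Altogether 4 + 4 + 2 + 2 + 3 + 4 + 3 = 22.
Remaining: 28 − 22 = 6 sixteenth notes, which is a dotted quarter note.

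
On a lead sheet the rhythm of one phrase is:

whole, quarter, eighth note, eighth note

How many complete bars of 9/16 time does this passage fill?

2

One bar of 9/16 = 9 sixteenth notes.
In sixteenth notes: whole = 16; quarter = 4; eighth note = 2; eighth note = 2.
Total: 16 + 4 + 2 + 2 = 24.
24 ÷ 9 = 2 complete bars with 6 left over.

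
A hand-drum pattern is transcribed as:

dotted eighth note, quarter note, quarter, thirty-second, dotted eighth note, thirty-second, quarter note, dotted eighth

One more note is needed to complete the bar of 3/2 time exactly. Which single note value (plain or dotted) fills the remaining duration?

The bar of 3/2 = 48 thirty-second notes.
Express everything in thirty-second notes: dotted eighth note = 6; quarter note = 8; quarter = 8; thirty-second = 1; dotted eighth note = 6; thirty-second = 1; quarter note = 8; dotted eighth = 6.
Altogether 6 + 8 + 8 + 1 + 6 + 1 + 8 + 6 = 44.
Remaining: 48 − 44 = 4 thirty-second notes, which is a eighth note.

eighth note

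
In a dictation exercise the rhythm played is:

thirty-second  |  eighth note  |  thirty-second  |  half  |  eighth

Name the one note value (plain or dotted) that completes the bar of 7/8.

sixteenth note

The bar of 7/8 = 28 thirty-second notes.
Each duration in thirty-second notes: thirty-second = 1; eighth note = 4; thirty-second = 1; half = 16; eighth = 4.
Sum: 1 + 4 + 1 + 16 + 4 = 26.
Remaining: 28 − 26 = 2 thirty-second notes, which is a sixteenth note.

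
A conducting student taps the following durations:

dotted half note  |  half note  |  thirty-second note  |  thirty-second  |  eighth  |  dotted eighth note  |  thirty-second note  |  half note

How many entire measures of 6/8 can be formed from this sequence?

One bar of 6/8 = 24 thirty-second notes.
Each duration in thirty-second notes: dotted half note = 24; half note = 16; thirty-second note = 1; thirty-second = 1; eighth = 4; dotted eighth note = 6; thirty-second note = 1; half note = 16.
Altogether 24 + 16 + 1 + 1 + 4 + 6 + 1 + 16 = 69.
69 ÷ 24 = 2 complete bars with 21 left over.

2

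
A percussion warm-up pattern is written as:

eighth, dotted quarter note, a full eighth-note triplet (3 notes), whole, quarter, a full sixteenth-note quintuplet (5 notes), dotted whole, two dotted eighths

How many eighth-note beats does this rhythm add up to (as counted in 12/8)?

One eighth-note beat = 2 sixteenth notes.
In sixteenth notes: eighth = 2; dotted quarter note = 6; a full eighth-note triplet (3 notes) (three triplet eighths span one quarter) = 4; whole = 16; quarter = 4; a full sixteenth-note quintuplet (5 notes) (five quintuplet sixteenths span one quarter) = 4; dotted whole = 24; dotted eighth = 3; dotted eighth = 3.
Total: 2 + 6 + 4 + 16 + 4 + 4 + 24 + 3 + 3 = 66.
66 ÷ 2 = 33 beats.

33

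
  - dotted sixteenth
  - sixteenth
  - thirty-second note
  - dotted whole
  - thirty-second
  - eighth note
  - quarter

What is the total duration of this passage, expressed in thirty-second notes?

Express everything in thirty-second notes: dotted sixteenth = 3; sixteenth = 2; thirty-second note = 1; dotted whole = 48; thirty-second = 1; eighth note = 4; quarter = 8.
Sum: 3 + 2 + 1 + 48 + 1 + 4 + 8 = 67 thirty-second notes.

67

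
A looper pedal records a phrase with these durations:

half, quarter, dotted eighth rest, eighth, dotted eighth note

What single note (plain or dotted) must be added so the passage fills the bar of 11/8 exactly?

The bar of 11/8 = 22 sixteenth notes.
Each duration in sixteenth notes: half = 8; quarter = 4; dotted eighth rest = 3; eighth = 2; dotted eighth note = 3.
Sum: 8 + 4 + 3 + 2 + 3 = 20.
Remaining: 22 − 20 = 2 sixteenth notes, which is a eighth note.

eighth note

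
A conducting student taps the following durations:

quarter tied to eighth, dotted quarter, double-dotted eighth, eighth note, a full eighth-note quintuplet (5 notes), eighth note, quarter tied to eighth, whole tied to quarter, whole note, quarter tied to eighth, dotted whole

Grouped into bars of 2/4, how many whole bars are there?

12

One bar of 2/4 = 16 thirty-second notes.
Each duration in thirty-second notes: quarter tied to eighth (quarter + eighth) = 12; dotted quarter = 12; double-dotted eighth = 7; eighth note = 4; a full eighth-note quintuplet (5 notes) (five quintuplet eighths span one half) = 16; eighth note = 4; quarter tied to eighth (quarter + eighth) = 12; whole tied to quarter (whole + quarter) = 40; whole note = 32; quarter tied to eighth (quarter + eighth) = 12; dotted whole = 48.
Adding: 12 + 12 + 7 + 4 + 16 + 4 + 12 + 40 + 32 + 12 + 48 = 199.
199 ÷ 16 = 12 complete bars with 7 left over.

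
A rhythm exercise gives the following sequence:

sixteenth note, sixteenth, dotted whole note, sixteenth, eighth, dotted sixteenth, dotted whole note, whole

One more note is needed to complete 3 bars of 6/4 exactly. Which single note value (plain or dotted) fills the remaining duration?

dotted sixteenth note

3 bars of 6/4 = 144 thirty-second notes.
Express everything in thirty-second notes: sixteenth note = 2; sixteenth = 2; dotted whole note = 48; sixteenth = 2; eighth = 4; dotted sixteenth = 3; dotted whole note = 48; whole = 32.
Sum: 2 + 2 + 48 + 2 + 4 + 3 + 48 + 32 = 141.
Remaining: 144 − 141 = 3 thirty-second notes, which is a dotted sixteenth note.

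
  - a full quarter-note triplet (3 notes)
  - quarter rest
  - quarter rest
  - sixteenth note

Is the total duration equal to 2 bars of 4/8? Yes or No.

No

One bar of 4/8 = 8 sixteenth notes, so 2 bars = 16.
Each duration in sixteenth notes: a full quarter-note triplet (3 notes) (three triplet quarters span one half) = 8; quarter rest = 4; quarter rest = 4; sixteenth note = 1.
Adding: 8 + 4 + 4 + 1 = 17.
17 exceeds 16, so the answer is No.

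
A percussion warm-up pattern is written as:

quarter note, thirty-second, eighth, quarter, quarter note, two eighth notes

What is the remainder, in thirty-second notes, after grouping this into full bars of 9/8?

1

One bar of 9/8 = 36 thirty-second notes.
Each duration in thirty-second notes: quarter note = 8; thirty-second = 1; eighth = 4; quarter = 8; quarter note = 8; eighth note = 4; eighth note = 4.
Altogether 8 + 1 + 4 + 8 + 8 + 4 + 4 = 37.
37 ÷ 36 = 1 complete bar with 1 thirty-second note remaining.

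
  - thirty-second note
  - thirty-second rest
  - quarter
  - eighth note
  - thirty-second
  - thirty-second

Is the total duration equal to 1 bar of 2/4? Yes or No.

One bar of 2/4 = 16 thirty-second notes.
Working in thirty-second notes: thirty-second note = 1; thirty-second rest = 1; quarter = 8; eighth note = 4; thirty-second = 1; thirty-second = 1.
Adding: 1 + 1 + 8 + 4 + 1 + 1 = 16.
16 equals 16, so the answer is Yes.

Yes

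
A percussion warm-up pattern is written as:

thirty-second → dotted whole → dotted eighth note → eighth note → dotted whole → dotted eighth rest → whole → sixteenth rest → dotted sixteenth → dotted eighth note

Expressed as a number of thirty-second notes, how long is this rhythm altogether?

156

Working in thirty-second notes: thirty-second = 1; dotted whole = 48; dotted eighth note = 6; eighth note = 4; dotted whole = 48; dotted eighth rest = 6; whole = 32; sixteenth rest = 2; dotted sixteenth = 3; dotted eighth note = 6.
Total: 1 + 48 + 6 + 4 + 48 + 6 + 32 + 2 + 3 + 6 = 156 thirty-second notes.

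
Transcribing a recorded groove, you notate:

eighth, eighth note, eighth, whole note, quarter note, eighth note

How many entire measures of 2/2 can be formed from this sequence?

One bar of 2/2 = 8 eighth notes.
In eighth notes: eighth = 1; eighth note = 1; eighth = 1; whole note = 8; quarter note = 2; eighth note = 1.
Sum: 1 + 1 + 1 + 8 + 2 + 1 = 14.
14 ÷ 8 = 1 complete bar with 6 left over.

1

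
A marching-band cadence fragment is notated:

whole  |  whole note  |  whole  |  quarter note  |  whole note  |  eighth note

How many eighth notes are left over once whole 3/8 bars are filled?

2

One bar of 3/8 = 3 eighth notes.
In eighth notes: whole = 8; whole note = 8; whole = 8; quarter note = 2; whole note = 8; eighth note = 1.
Altogether 8 + 8 + 8 + 2 + 8 + 1 = 35.
35 ÷ 3 = 11 complete bars with 2 eighth notes remaining.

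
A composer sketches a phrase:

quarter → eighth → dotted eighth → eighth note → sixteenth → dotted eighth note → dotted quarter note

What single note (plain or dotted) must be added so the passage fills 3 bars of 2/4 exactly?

3 bars of 2/4 = 24 sixteenth notes.
Working in sixteenth notes: quarter = 4; eighth = 2; dotted eighth = 3; eighth note = 2; sixteenth = 1; dotted eighth note = 3; dotted quarter note = 6.
Sum: 4 + 2 + 3 + 2 + 1 + 3 + 6 = 21.
Remaining: 24 − 21 = 3 sixteenth notes, which is a dotted eighth note.

dotted eighth note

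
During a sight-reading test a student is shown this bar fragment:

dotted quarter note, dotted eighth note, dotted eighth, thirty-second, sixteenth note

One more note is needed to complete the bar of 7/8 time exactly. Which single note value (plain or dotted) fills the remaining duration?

The bar of 7/8 = 28 thirty-second notes.
Convert each value to thirty-second notes: dotted quarter note = 12; dotted eighth note = 6; dotted eighth = 6; thirty-second = 1; sixteenth note = 2.
Sum: 12 + 6 + 6 + 1 + 2 = 27.
Remaining: 28 − 27 = 1 thirty-second note, which is a thirty-second note.

thirty-second note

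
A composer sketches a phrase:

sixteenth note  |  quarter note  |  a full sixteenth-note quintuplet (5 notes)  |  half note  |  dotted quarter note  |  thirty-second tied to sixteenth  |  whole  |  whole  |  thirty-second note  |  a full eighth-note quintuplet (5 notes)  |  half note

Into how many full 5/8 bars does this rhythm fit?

One bar of 5/8 = 20 thirty-second notes.
Each duration in thirty-second notes: sixteenth note = 2; quarter note = 8; a full sixteenth-note quintuplet (5 notes) (five quintuplet sixteenths span one quarter) = 8; half note = 16; dotted quarter note = 12; thirty-second tied to sixteenth (thirty-second + sixteenth) = 3; whole = 32; whole = 32; thirty-second note = 1; a full eighth-note quintuplet (5 notes) (five quintuplet eighths span one half) = 16; half note = 16.
Adding: 2 + 8 + 8 + 16 + 12 + 3 + 32 + 32 + 1 + 16 + 16 = 146.
146 ÷ 20 = 7 complete bars with 6 left over.

7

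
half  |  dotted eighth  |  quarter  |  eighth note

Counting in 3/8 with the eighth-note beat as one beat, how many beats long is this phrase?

8.5

One eighth-note beat = 2 sixteenth notes.
In sixteenth notes: half = 8; dotted eighth = 3; quarter = 4; eighth note = 2.
Altogether 8 + 3 + 4 + 2 = 17.
17 ÷ 2 = 8.5 beats.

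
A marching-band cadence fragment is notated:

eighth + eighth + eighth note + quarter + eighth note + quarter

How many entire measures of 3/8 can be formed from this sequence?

One bar of 3/8 = 3 eighth notes.
Working in eighth notes: eighth = 1; eighth = 1; eighth note = 1; quarter = 2; eighth note = 1; quarter = 2.
Total: 1 + 1 + 1 + 2 + 1 + 2 = 8.
8 ÷ 3 = 2 complete bars with 2 left over.

2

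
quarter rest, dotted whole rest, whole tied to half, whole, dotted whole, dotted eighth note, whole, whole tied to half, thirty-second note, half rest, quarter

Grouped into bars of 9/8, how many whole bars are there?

8

One bar of 9/8 = 36 thirty-second notes.
Working in thirty-second notes: quarter rest = 8; dotted whole rest = 48; whole tied to half (whole + half) = 48; whole = 32; dotted whole = 48; dotted eighth note = 6; whole = 32; whole tied to half (whole + half) = 48; thirty-second note = 1; half rest = 16; quarter = 8.
Sum: 8 + 48 + 48 + 32 + 48 + 6 + 32 + 48 + 1 + 16 + 8 = 295.
295 ÷ 36 = 8 complete bars with 7 left over.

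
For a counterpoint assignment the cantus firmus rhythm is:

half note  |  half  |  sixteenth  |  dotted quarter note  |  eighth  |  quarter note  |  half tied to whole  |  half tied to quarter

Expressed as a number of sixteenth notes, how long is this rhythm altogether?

In sixteenth notes: half note = 8; half = 8; sixteenth = 1; dotted quarter note = 6; eighth = 2; quarter note = 4; half tied to whole (half + whole) = 24; half tied to quarter (half + quarter) = 12.
Adding: 8 + 8 + 1 + 6 + 2 + 4 + 24 + 12 = 65 sixteenth notes.

65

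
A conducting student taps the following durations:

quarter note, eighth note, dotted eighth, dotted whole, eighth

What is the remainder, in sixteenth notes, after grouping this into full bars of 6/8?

One bar of 6/8 = 12 sixteenth notes.
Express everything in sixteenth notes: quarter note = 4; eighth note = 2; dotted eighth = 3; dotted whole = 24; eighth = 2.
Adding: 4 + 2 + 3 + 24 + 2 = 35.
35 ÷ 12 = 2 complete bars with 11 sixteenth notes remaining.

11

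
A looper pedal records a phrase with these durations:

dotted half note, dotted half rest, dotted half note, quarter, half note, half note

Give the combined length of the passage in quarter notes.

Each duration in quarter notes: dotted half note = 3; dotted half rest = 3; dotted half note = 3; quarter = 1; half note = 2; half note = 2.
Total: 3 + 3 + 3 + 1 + 2 + 2 = 14 quarter notes.

14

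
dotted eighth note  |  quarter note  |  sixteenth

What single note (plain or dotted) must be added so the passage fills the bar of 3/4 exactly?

The bar of 3/4 = 12 sixteenth notes.
Convert each value to sixteenth notes: dotted eighth note = 3; quarter note = 4; sixteenth = 1.
Total: 3 + 4 + 1 = 8.
Remaining: 12 − 8 = 4 sixteenth notes, which is a quarter note.

quarter note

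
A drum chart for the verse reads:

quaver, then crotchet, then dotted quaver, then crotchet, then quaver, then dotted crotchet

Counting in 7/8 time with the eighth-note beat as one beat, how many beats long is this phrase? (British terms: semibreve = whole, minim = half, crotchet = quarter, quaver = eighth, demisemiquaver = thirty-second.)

10.5

One eighth-note beat = 2 sixteenth notes.
Working in sixteenth notes: quaver = 2; crotchet = 4; dotted quaver = 3; crotchet = 4; quaver = 2; dotted crotchet = 6.
Sum: 2 + 4 + 3 + 4 + 2 + 6 = 21.
21 ÷ 2 = 10.5 beats.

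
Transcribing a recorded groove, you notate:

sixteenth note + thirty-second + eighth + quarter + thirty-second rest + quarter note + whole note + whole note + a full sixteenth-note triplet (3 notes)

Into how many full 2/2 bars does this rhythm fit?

2

One bar of 2/2 = 32 thirty-second notes.
Working in thirty-second notes: sixteenth note = 2; thirty-second = 1; eighth = 4; quarter = 8; thirty-second rest = 1; quarter note = 8; whole note = 32; whole note = 32; a full sixteenth-note triplet (3 notes) (three triplet sixteenths span one eighth) = 4.
Adding: 2 + 1 + 4 + 8 + 1 + 8 + 32 + 32 + 4 = 92.
92 ÷ 32 = 2 complete bars with 28 left over.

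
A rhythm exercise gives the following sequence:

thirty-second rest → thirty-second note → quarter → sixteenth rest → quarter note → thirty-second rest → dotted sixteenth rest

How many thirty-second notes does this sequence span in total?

Working in thirty-second notes: thirty-second rest = 1; thirty-second note = 1; quarter = 8; sixteenth rest = 2; quarter note = 8; thirty-second rest = 1; dotted sixteenth rest = 3.
Adding: 1 + 1 + 8 + 2 + 8 + 1 + 3 = 24 thirty-second notes.

24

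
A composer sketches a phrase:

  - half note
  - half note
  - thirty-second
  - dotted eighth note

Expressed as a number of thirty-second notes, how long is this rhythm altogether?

Working in thirty-second notes: half note = 16; half note = 16; thirty-second = 1; dotted eighth note = 6.
Adding: 16 + 16 + 1 + 6 = 39 thirty-second notes.

39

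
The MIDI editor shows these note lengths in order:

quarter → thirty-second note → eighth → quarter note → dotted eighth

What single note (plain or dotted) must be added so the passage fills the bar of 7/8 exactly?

The bar of 7/8 = 28 thirty-second notes.
Each duration in thirty-second notes: quarter = 8; thirty-second note = 1; eighth = 4; quarter note = 8; dotted eighth = 6.
Total: 8 + 1 + 4 + 8 + 6 = 27.
Remaining: 28 − 27 = 1 thirty-second note, which is a thirty-second note.

thirty-second note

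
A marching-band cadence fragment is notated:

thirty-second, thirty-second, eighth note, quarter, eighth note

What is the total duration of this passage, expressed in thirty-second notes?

18

Each duration in thirty-second notes: thirty-second = 1; thirty-second = 1; eighth note = 4; quarter = 8; eighth note = 4.
Altogether 1 + 1 + 4 + 8 + 4 = 18 thirty-second notes.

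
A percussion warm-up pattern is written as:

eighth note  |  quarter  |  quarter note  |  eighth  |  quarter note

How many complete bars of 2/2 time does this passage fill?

1

One bar of 2/2 = 8 eighth notes.
Convert each value to eighth notes: eighth note = 1; quarter = 2; quarter note = 2; eighth = 1; quarter note = 2.
Sum: 1 + 2 + 2 + 1 + 2 = 8.
8 ÷ 8 = 1 complete bar with 0 left over.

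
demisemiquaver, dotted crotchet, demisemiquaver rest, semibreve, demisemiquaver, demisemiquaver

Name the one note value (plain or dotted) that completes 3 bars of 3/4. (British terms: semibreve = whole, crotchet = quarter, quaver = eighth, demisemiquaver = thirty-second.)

dotted half note

3 bars of 3/4 = 72 thirty-second notes.
Working in thirty-second notes: demisemiquaver = 1; dotted crotchet = 12; demisemiquaver rest = 1; semibreve = 32; demisemiquaver = 1; demisemiquaver = 1.
Total: 1 + 12 + 1 + 32 + 1 + 1 = 48.
Remaining: 72 − 48 = 24 thirty-second notes, which is a dotted half note.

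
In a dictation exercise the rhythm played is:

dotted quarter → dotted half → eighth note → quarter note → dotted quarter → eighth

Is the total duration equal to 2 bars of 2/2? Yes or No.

Yes

One bar of 2/2 = 8 eighth notes, so 2 bars = 16.
Working in eighth notes: dotted quarter = 3; dotted half = 6; eighth note = 1; quarter note = 2; dotted quarter = 3; eighth = 1.
Altogether 3 + 6 + 1 + 2 + 3 + 1 = 16.
16 equals 16, so the answer is Yes.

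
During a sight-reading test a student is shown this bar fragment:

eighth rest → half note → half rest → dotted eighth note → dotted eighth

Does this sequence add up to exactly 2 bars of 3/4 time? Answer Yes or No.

One bar of 3/4 = 12 sixteenth notes, so 2 bars = 24.
In sixteenth notes: eighth rest = 2; half note = 8; half rest = 8; dotted eighth note = 3; dotted eighth = 3.
Sum: 2 + 8 + 8 + 3 + 3 = 24.
24 equals 24, so the answer is Yes.

Yes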